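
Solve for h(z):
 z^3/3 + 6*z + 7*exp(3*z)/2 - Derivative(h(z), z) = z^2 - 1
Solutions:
 h(z) = C1 + z^4/12 - z^3/3 + 3*z^2 + z + 7*exp(3*z)/6


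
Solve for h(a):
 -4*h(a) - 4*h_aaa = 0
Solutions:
 h(a) = C3*exp(-a) + (C1*sin(sqrt(3)*a/2) + C2*cos(sqrt(3)*a/2))*exp(a/2)


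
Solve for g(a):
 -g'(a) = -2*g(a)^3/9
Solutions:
 g(a) = -3*sqrt(2)*sqrt(-1/(C1 + 2*a))/2
 g(a) = 3*sqrt(2)*sqrt(-1/(C1 + 2*a))/2


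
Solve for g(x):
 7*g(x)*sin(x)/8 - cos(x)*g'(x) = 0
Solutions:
 g(x) = C1/cos(x)^(7/8)


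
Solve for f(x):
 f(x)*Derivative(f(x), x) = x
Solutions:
 f(x) = -sqrt(C1 + x^2)
 f(x) = sqrt(C1 + x^2)


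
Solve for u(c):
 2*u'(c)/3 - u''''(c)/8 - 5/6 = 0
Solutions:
 u(c) = C1 + C4*exp(2*2^(1/3)*3^(2/3)*c/3) + 5*c/4 + (C2*sin(2^(1/3)*3^(1/6)*c) + C3*cos(2^(1/3)*3^(1/6)*c))*exp(-2^(1/3)*3^(2/3)*c/3)


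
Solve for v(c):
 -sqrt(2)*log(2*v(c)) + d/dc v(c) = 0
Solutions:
 -sqrt(2)*Integral(1/(log(_y) + log(2)), (_y, v(c)))/2 = C1 - c


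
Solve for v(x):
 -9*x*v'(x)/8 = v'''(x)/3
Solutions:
 v(x) = C1 + Integral(C2*airyai(-3*x/2) + C3*airybi(-3*x/2), x)


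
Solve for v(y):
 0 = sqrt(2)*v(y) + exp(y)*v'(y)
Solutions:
 v(y) = C1*exp(sqrt(2)*exp(-y))


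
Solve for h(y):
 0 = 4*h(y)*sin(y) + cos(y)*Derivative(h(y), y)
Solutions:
 h(y) = C1*cos(y)^4


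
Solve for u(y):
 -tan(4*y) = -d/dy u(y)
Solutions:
 u(y) = C1 - log(cos(4*y))/4


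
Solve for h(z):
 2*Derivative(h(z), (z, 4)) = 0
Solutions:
 h(z) = C1 + C2*z + C3*z^2 + C4*z^3


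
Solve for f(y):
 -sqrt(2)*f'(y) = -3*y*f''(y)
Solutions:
 f(y) = C1 + C2*y^(sqrt(2)/3 + 1)


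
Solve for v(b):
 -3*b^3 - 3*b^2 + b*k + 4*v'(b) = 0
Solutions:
 v(b) = C1 + 3*b^4/16 + b^3/4 - b^2*k/8


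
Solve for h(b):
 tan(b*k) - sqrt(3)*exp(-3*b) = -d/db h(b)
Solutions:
 h(b) = C1 - Piecewise((sqrt(3)*exp(-3*b)/3 + log(tan(b*k)^2 + 1)/(2*k), Ne(k, 0)), (sqrt(3)*exp(-3*b)/3, True))


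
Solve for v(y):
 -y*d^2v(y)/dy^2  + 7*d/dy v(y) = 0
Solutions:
 v(y) = C1 + C2*y^8


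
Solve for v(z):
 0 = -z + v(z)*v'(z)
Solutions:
 v(z) = -sqrt(C1 + z^2)
 v(z) = sqrt(C1 + z^2)


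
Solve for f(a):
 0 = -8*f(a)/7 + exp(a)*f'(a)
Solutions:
 f(a) = C1*exp(-8*exp(-a)/7)


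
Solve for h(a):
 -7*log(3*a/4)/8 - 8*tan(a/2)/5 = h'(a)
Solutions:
 h(a) = C1 - 7*a*log(a)/8 - 7*a*log(3)/8 + 7*a/8 + 7*a*log(2)/4 + 16*log(cos(a/2))/5


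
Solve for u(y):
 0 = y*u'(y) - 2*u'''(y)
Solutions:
 u(y) = C1 + Integral(C2*airyai(2^(2/3)*y/2) + C3*airybi(2^(2/3)*y/2), y)


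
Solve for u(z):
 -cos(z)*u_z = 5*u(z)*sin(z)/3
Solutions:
 u(z) = C1*cos(z)^(5/3)


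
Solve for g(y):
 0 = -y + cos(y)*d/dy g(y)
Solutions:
 g(y) = C1 + Integral(y/cos(y), y)


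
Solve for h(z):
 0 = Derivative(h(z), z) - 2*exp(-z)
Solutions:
 h(z) = C1 - 2*exp(-z)


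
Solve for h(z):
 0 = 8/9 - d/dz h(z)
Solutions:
 h(z) = C1 + 8*z/9


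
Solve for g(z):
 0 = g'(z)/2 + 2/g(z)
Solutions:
 g(z) = -sqrt(C1 - 8*z)
 g(z) = sqrt(C1 - 8*z)


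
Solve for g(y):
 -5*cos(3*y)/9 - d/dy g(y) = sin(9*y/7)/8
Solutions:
 g(y) = C1 - 5*sin(3*y)/27 + 7*cos(9*y/7)/72


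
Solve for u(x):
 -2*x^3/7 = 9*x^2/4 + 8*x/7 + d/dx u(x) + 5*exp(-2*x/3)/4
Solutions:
 u(x) = C1 - x^4/14 - 3*x^3/4 - 4*x^2/7 + 15*exp(-2*x/3)/8


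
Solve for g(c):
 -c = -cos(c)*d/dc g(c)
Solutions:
 g(c) = C1 + Integral(c/cos(c), c)


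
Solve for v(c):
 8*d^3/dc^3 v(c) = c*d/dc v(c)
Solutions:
 v(c) = C1 + Integral(C2*airyai(c/2) + C3*airybi(c/2), c)


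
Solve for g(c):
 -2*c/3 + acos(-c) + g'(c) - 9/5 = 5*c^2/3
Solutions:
 g(c) = C1 + 5*c^3/9 + c^2/3 - c*acos(-c) + 9*c/5 - sqrt(1 - c^2)


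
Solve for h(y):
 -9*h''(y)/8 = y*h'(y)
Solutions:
 h(y) = C1 + C2*erf(2*y/3)


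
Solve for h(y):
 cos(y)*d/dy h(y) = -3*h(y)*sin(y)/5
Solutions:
 h(y) = C1*cos(y)^(3/5)


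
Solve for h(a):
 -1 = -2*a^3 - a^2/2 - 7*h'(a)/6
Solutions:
 h(a) = C1 - 3*a^4/7 - a^3/7 + 6*a/7


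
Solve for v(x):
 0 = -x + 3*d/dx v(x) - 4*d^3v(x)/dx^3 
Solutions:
 v(x) = C1 + C2*exp(-sqrt(3)*x/2) + C3*exp(sqrt(3)*x/2) + x^2/6


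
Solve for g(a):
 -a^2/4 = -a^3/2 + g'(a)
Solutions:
 g(a) = C1 + a^4/8 - a^3/12


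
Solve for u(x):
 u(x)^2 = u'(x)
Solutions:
 u(x) = -1/(C1 + x)


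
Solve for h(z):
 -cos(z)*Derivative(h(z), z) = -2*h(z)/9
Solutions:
 h(z) = C1*(sin(z) + 1)^(1/9)/(sin(z) - 1)^(1/9)


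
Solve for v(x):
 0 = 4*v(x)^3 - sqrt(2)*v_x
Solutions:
 v(x) = -sqrt(2)*sqrt(-1/(C1 + 2*sqrt(2)*x))/2
 v(x) = sqrt(2)*sqrt(-1/(C1 + 2*sqrt(2)*x))/2


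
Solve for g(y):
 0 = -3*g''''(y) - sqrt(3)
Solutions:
 g(y) = C1 + C2*y + C3*y^2 + C4*y^3 - sqrt(3)*y^4/72


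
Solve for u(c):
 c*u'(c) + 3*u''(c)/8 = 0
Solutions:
 u(c) = C1 + C2*erf(2*sqrt(3)*c/3)


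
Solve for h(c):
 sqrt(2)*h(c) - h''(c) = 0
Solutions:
 h(c) = C1*exp(-2^(1/4)*c) + C2*exp(2^(1/4)*c)


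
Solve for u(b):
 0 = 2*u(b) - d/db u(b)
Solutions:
 u(b) = C1*exp(2*b)


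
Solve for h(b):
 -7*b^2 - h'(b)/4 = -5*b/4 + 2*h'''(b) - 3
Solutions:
 h(b) = C1 + C2*sin(sqrt(2)*b/4) + C3*cos(sqrt(2)*b/4) - 28*b^3/3 + 5*b^2/2 + 460*b


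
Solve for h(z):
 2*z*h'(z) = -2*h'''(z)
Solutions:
 h(z) = C1 + Integral(C2*airyai(-z) + C3*airybi(-z), z)


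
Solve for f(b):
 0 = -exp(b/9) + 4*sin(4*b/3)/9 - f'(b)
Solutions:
 f(b) = C1 - 9*exp(b/9) - cos(4*b/3)/3


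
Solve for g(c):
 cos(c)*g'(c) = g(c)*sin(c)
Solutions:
 g(c) = C1/cos(c)


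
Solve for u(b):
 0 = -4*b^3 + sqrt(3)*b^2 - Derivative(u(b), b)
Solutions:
 u(b) = C1 - b^4 + sqrt(3)*b^3/3


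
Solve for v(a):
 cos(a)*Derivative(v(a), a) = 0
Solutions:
 v(a) = C1


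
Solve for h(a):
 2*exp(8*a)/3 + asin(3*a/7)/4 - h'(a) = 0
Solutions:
 h(a) = C1 + a*asin(3*a/7)/4 + sqrt(49 - 9*a^2)/12 + exp(8*a)/12


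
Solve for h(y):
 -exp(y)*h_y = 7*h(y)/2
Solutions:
 h(y) = C1*exp(7*exp(-y)/2)


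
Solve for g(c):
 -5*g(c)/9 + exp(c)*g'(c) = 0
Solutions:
 g(c) = C1*exp(-5*exp(-c)/9)


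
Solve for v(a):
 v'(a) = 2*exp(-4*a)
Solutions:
 v(a) = C1 - exp(-4*a)/2


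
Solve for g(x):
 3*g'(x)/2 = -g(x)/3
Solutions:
 g(x) = C1*exp(-2*x/9)


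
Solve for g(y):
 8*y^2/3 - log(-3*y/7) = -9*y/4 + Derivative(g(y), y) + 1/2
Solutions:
 g(y) = C1 + 8*y^3/9 + 9*y^2/8 - y*log(-y) + y*(-log(3) + 1/2 + log(7))


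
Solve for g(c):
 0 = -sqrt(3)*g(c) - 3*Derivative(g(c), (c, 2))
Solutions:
 g(c) = C1*sin(3^(3/4)*c/3) + C2*cos(3^(3/4)*c/3)


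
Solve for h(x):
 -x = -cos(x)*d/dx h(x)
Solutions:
 h(x) = C1 + Integral(x/cos(x), x)


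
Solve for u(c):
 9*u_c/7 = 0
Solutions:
 u(c) = C1


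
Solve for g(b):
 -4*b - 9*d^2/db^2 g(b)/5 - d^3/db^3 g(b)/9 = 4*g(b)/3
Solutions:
 g(b) = C1*exp(b*(-54 + 243*3^(2/3)/(10*sqrt(33430) + 6811)^(1/3) + 3^(1/3)*(10*sqrt(33430) + 6811)^(1/3))/10)*sin(3^(1/6)*b*(-3^(2/3)*(10*sqrt(33430) + 6811)^(1/3) + 729/(10*sqrt(33430) + 6811)^(1/3))/10) + C2*exp(b*(-54 + 243*3^(2/3)/(10*sqrt(33430) + 6811)^(1/3) + 3^(1/3)*(10*sqrt(33430) + 6811)^(1/3))/10)*cos(3^(1/6)*b*(-3^(2/3)*(10*sqrt(33430) + 6811)^(1/3) + 729/(10*sqrt(33430) + 6811)^(1/3))/10) + C3*exp(-b*(243*3^(2/3)/(10*sqrt(33430) + 6811)^(1/3) + 27 + 3^(1/3)*(10*sqrt(33430) + 6811)^(1/3))/5) - 3*b


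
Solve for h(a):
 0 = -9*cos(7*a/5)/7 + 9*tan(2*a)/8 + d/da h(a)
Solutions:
 h(a) = C1 + 9*log(cos(2*a))/16 + 45*sin(7*a/5)/49


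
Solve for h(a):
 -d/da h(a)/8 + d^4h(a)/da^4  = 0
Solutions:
 h(a) = C1 + C4*exp(a/2) + (C2*sin(sqrt(3)*a/4) + C3*cos(sqrt(3)*a/4))*exp(-a/4)


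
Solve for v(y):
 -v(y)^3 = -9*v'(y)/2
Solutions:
 v(y) = -3*sqrt(2)*sqrt(-1/(C1 + 2*y))/2
 v(y) = 3*sqrt(2)*sqrt(-1/(C1 + 2*y))/2


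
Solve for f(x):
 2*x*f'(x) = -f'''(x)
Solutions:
 f(x) = C1 + Integral(C2*airyai(-2^(1/3)*x) + C3*airybi(-2^(1/3)*x), x)


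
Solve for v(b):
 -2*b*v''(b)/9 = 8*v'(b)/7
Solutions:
 v(b) = C1 + C2/b^(29/7)


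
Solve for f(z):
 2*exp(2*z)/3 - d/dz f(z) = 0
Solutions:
 f(z) = C1 + exp(2*z)/3


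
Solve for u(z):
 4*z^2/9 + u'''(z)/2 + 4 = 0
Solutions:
 u(z) = C1 + C2*z + C3*z^2 - 2*z^5/135 - 4*z^3/3


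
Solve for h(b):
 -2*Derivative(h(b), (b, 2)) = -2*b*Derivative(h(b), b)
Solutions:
 h(b) = C1 + C2*erfi(sqrt(2)*b/2)


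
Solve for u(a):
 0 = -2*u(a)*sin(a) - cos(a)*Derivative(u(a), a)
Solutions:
 u(a) = C1*cos(a)^2


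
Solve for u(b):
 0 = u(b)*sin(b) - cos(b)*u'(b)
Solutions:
 u(b) = C1/cos(b)


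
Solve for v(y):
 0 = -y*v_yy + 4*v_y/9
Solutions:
 v(y) = C1 + C2*y^(13/9)


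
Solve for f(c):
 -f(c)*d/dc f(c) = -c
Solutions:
 f(c) = -sqrt(C1 + c^2)
 f(c) = sqrt(C1 + c^2)


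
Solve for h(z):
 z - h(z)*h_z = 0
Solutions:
 h(z) = -sqrt(C1 + z^2)
 h(z) = sqrt(C1 + z^2)


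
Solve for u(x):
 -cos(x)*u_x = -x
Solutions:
 u(x) = C1 + Integral(x/cos(x), x)


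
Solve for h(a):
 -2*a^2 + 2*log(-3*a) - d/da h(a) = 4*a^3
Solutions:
 h(a) = C1 - a^4 - 2*a^3/3 + 2*a*log(-a) + 2*a*(-1 + log(3))


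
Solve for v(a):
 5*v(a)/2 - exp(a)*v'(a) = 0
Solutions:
 v(a) = C1*exp(-5*exp(-a)/2)


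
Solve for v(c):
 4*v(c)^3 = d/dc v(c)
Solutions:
 v(c) = -sqrt(2)*sqrt(-1/(C1 + 4*c))/2
 v(c) = sqrt(2)*sqrt(-1/(C1 + 4*c))/2


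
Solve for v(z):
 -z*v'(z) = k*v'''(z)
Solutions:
 v(z) = C1 + Integral(C2*airyai(z*(-1/k)^(1/3)) + C3*airybi(z*(-1/k)^(1/3)), z)


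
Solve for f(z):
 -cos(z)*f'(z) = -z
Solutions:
 f(z) = C1 + Integral(z/cos(z), z)


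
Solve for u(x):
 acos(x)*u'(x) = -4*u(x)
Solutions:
 u(x) = C1*exp(-4*Integral(1/acos(x), x))


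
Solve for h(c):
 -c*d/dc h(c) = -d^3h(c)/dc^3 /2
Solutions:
 h(c) = C1 + Integral(C2*airyai(2^(1/3)*c) + C3*airybi(2^(1/3)*c), c)


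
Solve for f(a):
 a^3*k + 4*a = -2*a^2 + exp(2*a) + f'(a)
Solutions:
 f(a) = C1 + a^4*k/4 + 2*a^3/3 + 2*a^2 - exp(2*a)/2


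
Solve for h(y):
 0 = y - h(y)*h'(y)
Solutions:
 h(y) = -sqrt(C1 + y^2)
 h(y) = sqrt(C1 + y^2)


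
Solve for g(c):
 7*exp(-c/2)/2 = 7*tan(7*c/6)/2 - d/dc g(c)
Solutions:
 g(c) = C1 + 3*log(tan(7*c/6)^2 + 1)/2 + 7*exp(-c/2)


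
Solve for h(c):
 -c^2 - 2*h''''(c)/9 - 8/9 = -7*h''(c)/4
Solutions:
 h(c) = C1 + C2*c + C3*exp(-3*sqrt(14)*c/4) + C4*exp(3*sqrt(14)*c/4) + c^4/21 + 16*c^2/49


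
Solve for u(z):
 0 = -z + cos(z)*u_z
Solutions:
 u(z) = C1 + Integral(z/cos(z), z)


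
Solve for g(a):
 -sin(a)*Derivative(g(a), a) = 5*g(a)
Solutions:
 g(a) = C1*sqrt(cos(a) + 1)*(cos(a)^2 + 2*cos(a) + 1)/(sqrt(cos(a) - 1)*(cos(a)^2 - 2*cos(a) + 1))


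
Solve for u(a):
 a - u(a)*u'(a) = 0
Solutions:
 u(a) = -sqrt(C1 + a^2)
 u(a) = sqrt(C1 + a^2)


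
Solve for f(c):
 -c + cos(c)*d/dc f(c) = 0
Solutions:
 f(c) = C1 + Integral(c/cos(c), c)


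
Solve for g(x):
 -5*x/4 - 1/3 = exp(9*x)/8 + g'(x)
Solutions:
 g(x) = C1 - 5*x^2/8 - x/3 - exp(9*x)/72


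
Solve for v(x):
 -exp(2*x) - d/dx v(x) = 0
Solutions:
 v(x) = C1 - exp(2*x)/2


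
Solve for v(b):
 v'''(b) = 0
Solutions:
 v(b) = C1 + C2*b + C3*b^2


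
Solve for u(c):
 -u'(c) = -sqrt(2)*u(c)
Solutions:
 u(c) = C1*exp(sqrt(2)*c)


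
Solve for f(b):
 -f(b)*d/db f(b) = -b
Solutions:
 f(b) = -sqrt(C1 + b^2)
 f(b) = sqrt(C1 + b^2)


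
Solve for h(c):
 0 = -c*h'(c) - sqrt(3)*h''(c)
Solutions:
 h(c) = C1 + C2*erf(sqrt(2)*3^(3/4)*c/6)


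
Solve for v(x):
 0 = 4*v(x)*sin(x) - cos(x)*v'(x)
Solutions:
 v(x) = C1/cos(x)^4


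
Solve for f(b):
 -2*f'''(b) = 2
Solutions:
 f(b) = C1 + C2*b + C3*b^2 - b^3/6


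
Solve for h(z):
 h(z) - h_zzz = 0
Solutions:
 h(z) = C3*exp(z) + (C1*sin(sqrt(3)*z/2) + C2*cos(sqrt(3)*z/2))*exp(-z/2)


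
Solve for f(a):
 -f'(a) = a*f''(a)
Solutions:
 f(a) = C1 + C2*log(a)


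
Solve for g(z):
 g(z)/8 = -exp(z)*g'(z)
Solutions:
 g(z) = C1*exp(exp(-z)/8)


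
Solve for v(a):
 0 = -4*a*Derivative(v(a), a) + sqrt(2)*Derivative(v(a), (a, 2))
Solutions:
 v(a) = C1 + C2*erfi(2^(1/4)*a)


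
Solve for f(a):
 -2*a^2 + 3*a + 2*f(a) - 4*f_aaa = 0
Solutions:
 f(a) = C3*exp(2^(2/3)*a/2) + a^2 - 3*a/2 + (C1*sin(2^(2/3)*sqrt(3)*a/4) + C2*cos(2^(2/3)*sqrt(3)*a/4))*exp(-2^(2/3)*a/4)


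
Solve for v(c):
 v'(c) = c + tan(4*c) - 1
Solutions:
 v(c) = C1 + c^2/2 - c - log(cos(4*c))/4


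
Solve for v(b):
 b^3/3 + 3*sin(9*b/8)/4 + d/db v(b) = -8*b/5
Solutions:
 v(b) = C1 - b^4/12 - 4*b^2/5 + 2*cos(9*b/8)/3


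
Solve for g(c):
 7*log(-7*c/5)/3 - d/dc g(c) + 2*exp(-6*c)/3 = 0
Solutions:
 g(c) = C1 + 7*c*log(-c)/3 + 7*c*(-log(5) - 1 + log(7))/3 - exp(-6*c)/9


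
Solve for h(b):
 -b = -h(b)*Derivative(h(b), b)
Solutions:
 h(b) = -sqrt(C1 + b^2)
 h(b) = sqrt(C1 + b^2)


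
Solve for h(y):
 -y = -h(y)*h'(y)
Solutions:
 h(y) = -sqrt(C1 + y^2)
 h(y) = sqrt(C1 + y^2)


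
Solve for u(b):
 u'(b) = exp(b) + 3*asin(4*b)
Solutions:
 u(b) = C1 + 3*b*asin(4*b) + 3*sqrt(1 - 16*b^2)/4 + exp(b)


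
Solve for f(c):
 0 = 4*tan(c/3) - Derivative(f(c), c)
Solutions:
 f(c) = C1 - 12*log(cos(c/3))


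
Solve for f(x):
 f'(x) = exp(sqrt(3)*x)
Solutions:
 f(x) = C1 + sqrt(3)*exp(sqrt(3)*x)/3


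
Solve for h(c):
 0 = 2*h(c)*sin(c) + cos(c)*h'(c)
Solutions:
 h(c) = C1*cos(c)^2


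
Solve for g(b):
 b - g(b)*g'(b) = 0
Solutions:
 g(b) = -sqrt(C1 + b^2)
 g(b) = sqrt(C1 + b^2)


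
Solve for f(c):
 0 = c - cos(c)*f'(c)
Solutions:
 f(c) = C1 + Integral(c/cos(c), c)


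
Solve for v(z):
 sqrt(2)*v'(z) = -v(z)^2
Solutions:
 v(z) = 2/(C1 + sqrt(2)*z)


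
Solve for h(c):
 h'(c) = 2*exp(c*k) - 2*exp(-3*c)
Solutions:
 h(c) = C1 + 2*exp(-3*c)/3 + 2*exp(c*k)/k


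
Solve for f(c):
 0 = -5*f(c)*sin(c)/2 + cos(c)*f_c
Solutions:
 f(c) = C1/cos(c)^(5/2)


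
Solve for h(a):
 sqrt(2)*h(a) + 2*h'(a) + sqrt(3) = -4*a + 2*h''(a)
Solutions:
 h(a) = C1*exp(a*(1 - sqrt(1 + 2*sqrt(2)))/2) + C2*exp(a*(1 + sqrt(1 + 2*sqrt(2)))/2) - 2*sqrt(2)*a - sqrt(6)/2 + 4


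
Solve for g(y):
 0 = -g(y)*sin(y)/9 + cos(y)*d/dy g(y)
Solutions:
 g(y) = C1/cos(y)^(1/9)


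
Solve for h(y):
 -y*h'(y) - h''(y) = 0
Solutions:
 h(y) = C1 + C2*erf(sqrt(2)*y/2)


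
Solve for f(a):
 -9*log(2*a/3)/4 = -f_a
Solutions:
 f(a) = C1 + 9*a*log(a)/4 - 9*a*log(3)/4 - 9*a/4 + 9*a*log(2)/4


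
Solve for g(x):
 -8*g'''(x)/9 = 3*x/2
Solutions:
 g(x) = C1 + C2*x + C3*x^2 - 9*x^4/128


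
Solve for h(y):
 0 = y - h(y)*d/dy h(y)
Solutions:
 h(y) = -sqrt(C1 + y^2)
 h(y) = sqrt(C1 + y^2)


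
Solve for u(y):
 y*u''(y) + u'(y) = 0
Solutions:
 u(y) = C1 + C2*log(y)


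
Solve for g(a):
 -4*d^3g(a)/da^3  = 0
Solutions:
 g(a) = C1 + C2*a + C3*a^2


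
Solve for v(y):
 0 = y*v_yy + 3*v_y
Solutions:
 v(y) = C1 + C2/y^2


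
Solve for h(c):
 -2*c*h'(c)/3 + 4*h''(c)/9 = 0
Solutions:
 h(c) = C1 + C2*erfi(sqrt(3)*c/2)


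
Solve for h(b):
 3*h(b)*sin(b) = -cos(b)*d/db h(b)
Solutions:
 h(b) = C1*cos(b)^3


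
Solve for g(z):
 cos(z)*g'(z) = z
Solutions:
 g(z) = C1 + Integral(z/cos(z), z)


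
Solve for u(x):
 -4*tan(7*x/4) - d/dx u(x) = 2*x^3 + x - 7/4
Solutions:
 u(x) = C1 - x^4/2 - x^2/2 + 7*x/4 + 16*log(cos(7*x/4))/7


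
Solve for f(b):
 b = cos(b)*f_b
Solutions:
 f(b) = C1 + Integral(b/cos(b), b)


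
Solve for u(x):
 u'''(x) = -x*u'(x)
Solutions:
 u(x) = C1 + Integral(C2*airyai(-x) + C3*airybi(-x), x)


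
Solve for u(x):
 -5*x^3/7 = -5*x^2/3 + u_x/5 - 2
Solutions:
 u(x) = C1 - 25*x^4/28 + 25*x^3/9 + 10*x


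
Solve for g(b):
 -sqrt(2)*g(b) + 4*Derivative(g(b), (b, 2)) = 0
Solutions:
 g(b) = C1*exp(-2^(1/4)*b/2) + C2*exp(2^(1/4)*b/2)


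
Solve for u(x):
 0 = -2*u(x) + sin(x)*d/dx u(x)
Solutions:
 u(x) = C1*(cos(x) - 1)/(cos(x) + 1)


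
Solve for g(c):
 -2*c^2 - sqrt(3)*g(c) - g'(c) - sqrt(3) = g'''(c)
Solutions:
 g(c) = C1*exp(2^(1/3)*sqrt(3)*c*(-2/(9 + sqrt(85))^(1/3) + 2^(1/3)*(9 + sqrt(85))^(1/3))/12)*sin(2^(1/3)*c*(2/(9 + sqrt(85))^(1/3) + 2^(1/3)*(9 + sqrt(85))^(1/3))/4) + C2*exp(2^(1/3)*sqrt(3)*c*(-2/(9 + sqrt(85))^(1/3) + 2^(1/3)*(9 + sqrt(85))^(1/3))/12)*cos(2^(1/3)*c*(2/(9 + sqrt(85))^(1/3) + 2^(1/3)*(9 + sqrt(85))^(1/3))/4) + C3*exp(-2^(1/3)*sqrt(3)*c*(-2/(9 + sqrt(85))^(1/3) + 2^(1/3)*(9 + sqrt(85))^(1/3))/6) - 2*sqrt(3)*c^2/3 + 4*c/3 - 1 - 4*sqrt(3)/9


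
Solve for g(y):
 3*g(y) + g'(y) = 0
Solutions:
 g(y) = C1*exp(-3*y)


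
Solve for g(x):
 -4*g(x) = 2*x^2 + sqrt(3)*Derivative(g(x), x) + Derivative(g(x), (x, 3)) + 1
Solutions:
 g(x) = C1*exp(x*(-3^(5/6)/(6 + sqrt(sqrt(3) + 36))^(1/3) + 3^(2/3)*(6 + sqrt(sqrt(3) + 36))^(1/3))/6)*sin(x*(3^(1/3)/(6 + sqrt(sqrt(3) + 36))^(1/3) + 3^(1/6)*(6 + sqrt(sqrt(3) + 36))^(1/3))/2) + C2*exp(x*(-3^(5/6)/(6 + sqrt(sqrt(3) + 36))^(1/3) + 3^(2/3)*(6 + sqrt(sqrt(3) + 36))^(1/3))/6)*cos(x*(3^(1/3)/(6 + sqrt(sqrt(3) + 36))^(1/3) + 3^(1/6)*(6 + sqrt(sqrt(3) + 36))^(1/3))/2) + C3*exp(-x*(-3^(5/6)/(6 + sqrt(sqrt(3) + 36))^(1/3) + 3^(2/3)*(6 + sqrt(sqrt(3) + 36))^(1/3))/3) - x^2/2 + sqrt(3)*x/4 - 7/16


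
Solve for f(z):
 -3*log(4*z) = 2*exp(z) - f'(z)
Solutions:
 f(z) = C1 + 3*z*log(z) + 3*z*(-1 + 2*log(2)) + 2*exp(z)


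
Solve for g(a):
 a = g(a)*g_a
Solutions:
 g(a) = -sqrt(C1 + a^2)
 g(a) = sqrt(C1 + a^2)


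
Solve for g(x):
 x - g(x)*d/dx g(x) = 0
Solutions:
 g(x) = -sqrt(C1 + x^2)
 g(x) = sqrt(C1 + x^2)


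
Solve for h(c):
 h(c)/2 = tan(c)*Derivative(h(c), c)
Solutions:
 h(c) = C1*sqrt(sin(c))


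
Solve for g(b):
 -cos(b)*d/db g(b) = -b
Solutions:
 g(b) = C1 + Integral(b/cos(b), b)


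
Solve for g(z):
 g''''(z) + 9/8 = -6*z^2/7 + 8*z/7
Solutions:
 g(z) = C1 + C2*z + C3*z^2 + C4*z^3 - z^6/420 + z^5/105 - 3*z^4/64


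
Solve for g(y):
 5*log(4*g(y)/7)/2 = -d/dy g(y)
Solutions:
 2*Integral(1/(log(_y) - log(7) + 2*log(2)), (_y, g(y)))/5 = C1 - y


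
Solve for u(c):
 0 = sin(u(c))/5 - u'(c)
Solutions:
 -c/5 + log(cos(u(c)) - 1)/2 - log(cos(u(c)) + 1)/2 = C1


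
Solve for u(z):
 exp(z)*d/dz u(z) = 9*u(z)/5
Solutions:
 u(z) = C1*exp(-9*exp(-z)/5)


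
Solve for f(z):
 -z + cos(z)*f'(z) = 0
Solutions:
 f(z) = C1 + Integral(z/cos(z), z)


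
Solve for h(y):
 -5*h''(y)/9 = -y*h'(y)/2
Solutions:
 h(y) = C1 + C2*erfi(3*sqrt(5)*y/10)


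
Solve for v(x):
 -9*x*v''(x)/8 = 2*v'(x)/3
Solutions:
 v(x) = C1 + C2*x^(11/27)


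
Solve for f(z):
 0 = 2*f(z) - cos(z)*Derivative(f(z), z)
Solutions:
 f(z) = C1*(sin(z) + 1)/(sin(z) - 1)


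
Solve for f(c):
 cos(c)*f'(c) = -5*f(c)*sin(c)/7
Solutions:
 f(c) = C1*cos(c)^(5/7)


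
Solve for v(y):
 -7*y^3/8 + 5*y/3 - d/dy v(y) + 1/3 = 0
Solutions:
 v(y) = C1 - 7*y^4/32 + 5*y^2/6 + y/3


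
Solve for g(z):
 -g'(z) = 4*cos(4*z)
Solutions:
 g(z) = C1 - sin(4*z)


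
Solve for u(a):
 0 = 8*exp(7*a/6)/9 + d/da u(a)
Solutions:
 u(a) = C1 - 16*exp(7*a/6)/21


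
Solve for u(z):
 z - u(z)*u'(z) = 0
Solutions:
 u(z) = -sqrt(C1 + z^2)
 u(z) = sqrt(C1 + z^2)


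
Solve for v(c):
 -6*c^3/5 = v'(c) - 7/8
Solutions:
 v(c) = C1 - 3*c^4/10 + 7*c/8


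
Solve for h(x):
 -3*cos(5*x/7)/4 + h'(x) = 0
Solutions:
 h(x) = C1 + 21*sin(5*x/7)/20


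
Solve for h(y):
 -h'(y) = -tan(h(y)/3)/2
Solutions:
 h(y) = -3*asin(C1*exp(y/6)) + 3*pi
 h(y) = 3*asin(C1*exp(y/6))


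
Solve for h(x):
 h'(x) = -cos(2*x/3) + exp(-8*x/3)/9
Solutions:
 h(x) = C1 - 3*sin(2*x/3)/2 - exp(-8*x/3)/24


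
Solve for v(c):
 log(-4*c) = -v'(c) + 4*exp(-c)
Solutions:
 v(c) = C1 - c*log(-c) + c*(1 - 2*log(2)) - 4*exp(-c)


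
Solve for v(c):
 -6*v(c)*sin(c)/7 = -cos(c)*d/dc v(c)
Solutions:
 v(c) = C1/cos(c)^(6/7)


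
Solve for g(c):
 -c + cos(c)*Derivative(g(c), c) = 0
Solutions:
 g(c) = C1 + Integral(c/cos(c), c)


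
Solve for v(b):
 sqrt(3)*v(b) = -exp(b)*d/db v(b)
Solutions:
 v(b) = C1*exp(sqrt(3)*exp(-b))


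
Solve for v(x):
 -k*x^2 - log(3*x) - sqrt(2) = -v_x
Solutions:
 v(x) = C1 + k*x^3/3 + x*log(x) - x + x*log(3) + sqrt(2)*x


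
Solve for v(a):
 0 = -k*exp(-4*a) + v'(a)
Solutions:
 v(a) = C1 - k*exp(-4*a)/4


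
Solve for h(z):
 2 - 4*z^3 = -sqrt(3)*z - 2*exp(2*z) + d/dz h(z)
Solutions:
 h(z) = C1 - z^4 + sqrt(3)*z^2/2 + 2*z + exp(2*z)


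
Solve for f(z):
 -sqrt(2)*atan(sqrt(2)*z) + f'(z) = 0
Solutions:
 f(z) = C1 + sqrt(2)*(z*atan(sqrt(2)*z) - sqrt(2)*log(2*z^2 + 1)/4)


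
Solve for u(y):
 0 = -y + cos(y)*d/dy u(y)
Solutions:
 u(y) = C1 + Integral(y/cos(y), y)


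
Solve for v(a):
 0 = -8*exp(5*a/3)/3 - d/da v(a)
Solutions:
 v(a) = C1 - 8*exp(5*a/3)/5


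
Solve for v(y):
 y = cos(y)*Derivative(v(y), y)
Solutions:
 v(y) = C1 + Integral(y/cos(y), y)


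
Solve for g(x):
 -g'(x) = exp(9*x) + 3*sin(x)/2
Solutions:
 g(x) = C1 - exp(9*x)/9 + 3*cos(x)/2


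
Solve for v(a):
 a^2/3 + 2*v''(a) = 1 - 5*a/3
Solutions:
 v(a) = C1 + C2*a - a^4/72 - 5*a^3/36 + a^2/4


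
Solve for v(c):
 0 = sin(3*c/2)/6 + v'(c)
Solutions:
 v(c) = C1 + cos(3*c/2)/9


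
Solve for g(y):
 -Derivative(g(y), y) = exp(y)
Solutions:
 g(y) = C1 - exp(y)


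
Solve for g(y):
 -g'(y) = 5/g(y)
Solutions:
 g(y) = -sqrt(C1 - 10*y)
 g(y) = sqrt(C1 - 10*y)


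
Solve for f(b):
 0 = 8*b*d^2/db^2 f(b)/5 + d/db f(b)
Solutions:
 f(b) = C1 + C2*b^(3/8)


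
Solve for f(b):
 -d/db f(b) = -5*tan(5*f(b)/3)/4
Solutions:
 f(b) = -3*asin(C1*exp(25*b/12))/5 + 3*pi/5
 f(b) = 3*asin(C1*exp(25*b/12))/5


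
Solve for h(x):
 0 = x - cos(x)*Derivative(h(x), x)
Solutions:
 h(x) = C1 + Integral(x/cos(x), x)


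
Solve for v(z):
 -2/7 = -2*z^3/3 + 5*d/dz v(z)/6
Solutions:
 v(z) = C1 + z^4/5 - 12*z/35


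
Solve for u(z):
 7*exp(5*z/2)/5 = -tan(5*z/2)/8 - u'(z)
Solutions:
 u(z) = C1 - 14*exp(5*z/2)/25 + log(cos(5*z/2))/20


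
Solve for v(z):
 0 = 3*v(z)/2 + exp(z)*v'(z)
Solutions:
 v(z) = C1*exp(3*exp(-z)/2)


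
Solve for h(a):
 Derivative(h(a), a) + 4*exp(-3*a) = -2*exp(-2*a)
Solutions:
 h(a) = C1 + exp(-2*a) + 4*exp(-3*a)/3


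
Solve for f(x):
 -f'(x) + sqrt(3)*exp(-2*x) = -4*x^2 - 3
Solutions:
 f(x) = C1 + 4*x^3/3 + 3*x - sqrt(3)*exp(-2*x)/2


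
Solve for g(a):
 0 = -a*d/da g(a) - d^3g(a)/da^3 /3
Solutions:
 g(a) = C1 + Integral(C2*airyai(-3^(1/3)*a) + C3*airybi(-3^(1/3)*a), a)


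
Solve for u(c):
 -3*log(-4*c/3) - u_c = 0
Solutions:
 u(c) = C1 - 3*c*log(-c) + 3*c*(-2*log(2) + 1 + log(3))


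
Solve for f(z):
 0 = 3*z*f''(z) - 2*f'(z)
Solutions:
 f(z) = C1 + C2*z^(5/3)


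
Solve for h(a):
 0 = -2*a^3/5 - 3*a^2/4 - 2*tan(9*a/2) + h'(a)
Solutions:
 h(a) = C1 + a^4/10 + a^3/4 - 4*log(cos(9*a/2))/9


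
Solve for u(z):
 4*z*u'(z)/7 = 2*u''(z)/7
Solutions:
 u(z) = C1 + C2*erfi(z)


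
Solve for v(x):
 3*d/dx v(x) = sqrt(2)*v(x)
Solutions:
 v(x) = C1*exp(sqrt(2)*x/3)


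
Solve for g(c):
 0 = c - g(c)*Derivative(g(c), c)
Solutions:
 g(c) = -sqrt(C1 + c^2)
 g(c) = sqrt(C1 + c^2)


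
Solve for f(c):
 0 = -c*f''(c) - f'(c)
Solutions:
 f(c) = C1 + C2*log(c)


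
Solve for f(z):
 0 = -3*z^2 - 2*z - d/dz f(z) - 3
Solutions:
 f(z) = C1 - z^3 - z^2 - 3*z


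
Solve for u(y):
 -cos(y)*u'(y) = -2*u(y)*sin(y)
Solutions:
 u(y) = C1/cos(y)^2


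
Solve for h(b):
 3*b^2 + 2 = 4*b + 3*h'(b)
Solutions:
 h(b) = C1 + b^3/3 - 2*b^2/3 + 2*b/3


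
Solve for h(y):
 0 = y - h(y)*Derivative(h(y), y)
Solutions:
 h(y) = -sqrt(C1 + y^2)
 h(y) = sqrt(C1 + y^2)


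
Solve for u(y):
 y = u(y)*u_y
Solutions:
 u(y) = -sqrt(C1 + y^2)
 u(y) = sqrt(C1 + y^2)


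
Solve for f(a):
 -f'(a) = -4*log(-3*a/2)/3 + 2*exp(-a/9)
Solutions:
 f(a) = C1 + 4*a*log(-a)/3 + 4*a*(-1 - log(2) + log(3))/3 + 18*exp(-a/9)


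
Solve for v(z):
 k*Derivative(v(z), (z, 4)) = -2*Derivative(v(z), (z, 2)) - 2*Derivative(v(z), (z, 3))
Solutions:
 v(z) = C1 + C2*z + C3*exp(z*(sqrt(1 - 2*k) - 1)/k) + C4*exp(-z*(sqrt(1 - 2*k) + 1)/k)


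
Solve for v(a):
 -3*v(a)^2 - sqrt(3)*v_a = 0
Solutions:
 v(a) = 1/(C1 + sqrt(3)*a)


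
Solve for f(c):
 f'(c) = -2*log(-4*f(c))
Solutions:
 Integral(1/(log(-_y) + 2*log(2)), (_y, f(c)))/2 = C1 - c


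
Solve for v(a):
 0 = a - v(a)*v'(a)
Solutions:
 v(a) = -sqrt(C1 + a^2)
 v(a) = sqrt(C1 + a^2)


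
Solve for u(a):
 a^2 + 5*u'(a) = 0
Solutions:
 u(a) = C1 - a^3/15


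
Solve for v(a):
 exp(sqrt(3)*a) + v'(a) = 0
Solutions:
 v(a) = C1 - sqrt(3)*exp(sqrt(3)*a)/3


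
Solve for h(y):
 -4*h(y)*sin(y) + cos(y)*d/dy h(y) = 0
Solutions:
 h(y) = C1/cos(y)^4


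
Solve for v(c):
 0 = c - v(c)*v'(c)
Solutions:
 v(c) = -sqrt(C1 + c^2)
 v(c) = sqrt(C1 + c^2)


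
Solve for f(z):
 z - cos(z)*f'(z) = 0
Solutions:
 f(z) = C1 + Integral(z/cos(z), z)


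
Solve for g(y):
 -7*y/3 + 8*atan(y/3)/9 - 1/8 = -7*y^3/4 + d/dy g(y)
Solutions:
 g(y) = C1 + 7*y^4/16 - 7*y^2/6 + 8*y*atan(y/3)/9 - y/8 - 4*log(y^2 + 9)/3


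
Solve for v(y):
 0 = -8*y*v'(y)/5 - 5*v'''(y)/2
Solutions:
 v(y) = C1 + Integral(C2*airyai(-2*10^(1/3)*y/5) + C3*airybi(-2*10^(1/3)*y/5), y)


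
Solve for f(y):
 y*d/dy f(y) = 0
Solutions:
 f(y) = C1


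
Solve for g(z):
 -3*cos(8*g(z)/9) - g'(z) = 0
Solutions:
 3*z - 9*log(sin(8*g(z)/9) - 1)/16 + 9*log(sin(8*g(z)/9) + 1)/16 = C1


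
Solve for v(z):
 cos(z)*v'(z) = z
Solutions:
 v(z) = C1 + Integral(z/cos(z), z)


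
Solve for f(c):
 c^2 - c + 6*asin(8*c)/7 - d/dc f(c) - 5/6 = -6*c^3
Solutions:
 f(c) = C1 + 3*c^4/2 + c^3/3 - c^2/2 + 6*c*asin(8*c)/7 - 5*c/6 + 3*sqrt(1 - 64*c^2)/28


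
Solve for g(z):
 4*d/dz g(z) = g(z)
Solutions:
 g(z) = C1*exp(z/4)


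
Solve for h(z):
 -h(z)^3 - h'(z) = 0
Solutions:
 h(z) = -sqrt(2)*sqrt(-1/(C1 - z))/2
 h(z) = sqrt(2)*sqrt(-1/(C1 - z))/2


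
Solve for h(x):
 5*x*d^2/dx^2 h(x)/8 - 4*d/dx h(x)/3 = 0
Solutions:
 h(x) = C1 + C2*x^(47/15)


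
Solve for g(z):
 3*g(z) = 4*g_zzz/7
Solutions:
 g(z) = C3*exp(42^(1/3)*z/2) + (C1*sin(14^(1/3)*3^(5/6)*z/4) + C2*cos(14^(1/3)*3^(5/6)*z/4))*exp(-42^(1/3)*z/4)


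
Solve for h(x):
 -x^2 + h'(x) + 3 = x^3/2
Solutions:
 h(x) = C1 + x^4/8 + x^3/3 - 3*x


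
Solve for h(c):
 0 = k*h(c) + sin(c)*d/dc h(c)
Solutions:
 h(c) = C1*exp(k*(-log(cos(c) - 1) + log(cos(c) + 1))/2)


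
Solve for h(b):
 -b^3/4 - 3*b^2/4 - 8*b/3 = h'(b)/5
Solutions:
 h(b) = C1 - 5*b^4/16 - 5*b^3/4 - 20*b^2/3


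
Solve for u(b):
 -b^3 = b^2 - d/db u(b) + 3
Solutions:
 u(b) = C1 + b^4/4 + b^3/3 + 3*b


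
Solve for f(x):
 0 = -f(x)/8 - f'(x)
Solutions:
 f(x) = C1*exp(-x/8)


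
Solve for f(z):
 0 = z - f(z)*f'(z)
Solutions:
 f(z) = -sqrt(C1 + z^2)
 f(z) = sqrt(C1 + z^2)


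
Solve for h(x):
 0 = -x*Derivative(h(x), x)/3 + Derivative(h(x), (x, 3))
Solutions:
 h(x) = C1 + Integral(C2*airyai(3^(2/3)*x/3) + C3*airybi(3^(2/3)*x/3), x)


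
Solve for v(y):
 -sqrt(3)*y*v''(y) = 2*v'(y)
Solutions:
 v(y) = C1 + C2*y^(1 - 2*sqrt(3)/3)


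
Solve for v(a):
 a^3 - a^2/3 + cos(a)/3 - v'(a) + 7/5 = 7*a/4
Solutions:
 v(a) = C1 + a^4/4 - a^3/9 - 7*a^2/8 + 7*a/5 + sin(a)/3


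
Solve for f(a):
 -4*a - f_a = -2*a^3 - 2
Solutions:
 f(a) = C1 + a^4/2 - 2*a^2 + 2*a


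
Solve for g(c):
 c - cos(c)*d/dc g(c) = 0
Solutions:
 g(c) = C1 + Integral(c/cos(c), c)


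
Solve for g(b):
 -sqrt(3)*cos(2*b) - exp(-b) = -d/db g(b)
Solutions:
 g(b) = C1 + sqrt(3)*sin(2*b)/2 - exp(-b)


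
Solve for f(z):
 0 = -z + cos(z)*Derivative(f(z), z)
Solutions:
 f(z) = C1 + Integral(z/cos(z), z)


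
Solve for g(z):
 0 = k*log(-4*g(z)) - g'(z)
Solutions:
 Integral(1/(log(-_y) + 2*log(2)), (_y, g(z))) = C1 + k*z


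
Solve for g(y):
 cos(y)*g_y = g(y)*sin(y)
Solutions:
 g(y) = C1/cos(y)


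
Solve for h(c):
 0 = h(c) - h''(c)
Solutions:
 h(c) = C1*exp(-c) + C2*exp(c)


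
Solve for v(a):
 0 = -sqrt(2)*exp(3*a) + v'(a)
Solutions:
 v(a) = C1 + sqrt(2)*exp(3*a)/3


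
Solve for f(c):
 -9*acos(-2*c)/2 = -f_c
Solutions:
 f(c) = C1 + 9*c*acos(-2*c)/2 + 9*sqrt(1 - 4*c^2)/4


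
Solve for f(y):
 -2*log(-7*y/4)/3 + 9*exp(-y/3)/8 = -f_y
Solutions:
 f(y) = C1 + 2*y*log(-y)/3 + 2*y*(-2*log(2) - 1 + log(7))/3 + 27*exp(-y/3)/8


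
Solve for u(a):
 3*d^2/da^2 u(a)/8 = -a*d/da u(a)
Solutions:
 u(a) = C1 + C2*erf(2*sqrt(3)*a/3)


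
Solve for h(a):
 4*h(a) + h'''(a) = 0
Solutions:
 h(a) = C3*exp(-2^(2/3)*a) + (C1*sin(2^(2/3)*sqrt(3)*a/2) + C2*cos(2^(2/3)*sqrt(3)*a/2))*exp(2^(2/3)*a/2)


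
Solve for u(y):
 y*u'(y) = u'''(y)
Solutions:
 u(y) = C1 + Integral(C2*airyai(y) + C3*airybi(y), y)


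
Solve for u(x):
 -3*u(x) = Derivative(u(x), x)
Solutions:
 u(x) = C1*exp(-3*x)


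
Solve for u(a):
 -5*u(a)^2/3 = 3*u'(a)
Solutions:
 u(a) = 9/(C1 + 5*a)


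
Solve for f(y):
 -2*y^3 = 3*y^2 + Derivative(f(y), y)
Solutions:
 f(y) = C1 - y^4/2 - y^3


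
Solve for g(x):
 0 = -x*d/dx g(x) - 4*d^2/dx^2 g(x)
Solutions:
 g(x) = C1 + C2*erf(sqrt(2)*x/4)


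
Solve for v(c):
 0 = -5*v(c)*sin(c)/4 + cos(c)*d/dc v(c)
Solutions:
 v(c) = C1/cos(c)^(5/4)


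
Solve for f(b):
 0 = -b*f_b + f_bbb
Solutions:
 f(b) = C1 + Integral(C2*airyai(b) + C3*airybi(b), b)


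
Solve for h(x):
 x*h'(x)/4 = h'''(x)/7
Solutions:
 h(x) = C1 + Integral(C2*airyai(14^(1/3)*x/2) + C3*airybi(14^(1/3)*x/2), x)


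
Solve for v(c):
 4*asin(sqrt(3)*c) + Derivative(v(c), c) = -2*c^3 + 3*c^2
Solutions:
 v(c) = C1 - c^4/2 + c^3 - 4*c*asin(sqrt(3)*c) - 4*sqrt(3)*sqrt(1 - 3*c^2)/3


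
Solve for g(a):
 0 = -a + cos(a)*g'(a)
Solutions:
 g(a) = C1 + Integral(a/cos(a), a)


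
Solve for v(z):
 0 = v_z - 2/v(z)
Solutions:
 v(z) = -sqrt(C1 + 4*z)
 v(z) = sqrt(C1 + 4*z)


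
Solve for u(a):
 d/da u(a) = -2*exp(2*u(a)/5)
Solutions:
 u(a) = 5*log(-sqrt(-1/(C1 - 2*a))) - 5*log(2) + 5*log(10)/2
 u(a) = 5*log(-1/(C1 - 2*a))/2 - 5*log(2) + 5*log(10)/2


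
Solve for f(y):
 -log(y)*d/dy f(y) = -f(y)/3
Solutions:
 f(y) = C1*exp(li(y)/3)


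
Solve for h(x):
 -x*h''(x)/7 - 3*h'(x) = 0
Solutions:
 h(x) = C1 + C2/x^20


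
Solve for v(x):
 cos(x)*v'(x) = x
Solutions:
 v(x) = C1 + Integral(x/cos(x), x)


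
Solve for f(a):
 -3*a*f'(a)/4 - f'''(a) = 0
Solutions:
 f(a) = C1 + Integral(C2*airyai(-6^(1/3)*a/2) + C3*airybi(-6^(1/3)*a/2), a)


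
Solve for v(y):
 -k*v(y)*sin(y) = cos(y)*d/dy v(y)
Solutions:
 v(y) = C1*exp(k*log(cos(y)))


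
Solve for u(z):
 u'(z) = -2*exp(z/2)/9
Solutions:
 u(z) = C1 - 4*exp(z/2)/9


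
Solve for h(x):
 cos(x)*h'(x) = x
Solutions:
 h(x) = C1 + Integral(x/cos(x), x)


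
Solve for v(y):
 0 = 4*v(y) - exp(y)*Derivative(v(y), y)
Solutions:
 v(y) = C1*exp(-4*exp(-y))


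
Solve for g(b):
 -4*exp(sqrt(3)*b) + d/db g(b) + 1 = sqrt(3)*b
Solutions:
 g(b) = C1 + sqrt(3)*b^2/2 - b + 4*sqrt(3)*exp(sqrt(3)*b)/3


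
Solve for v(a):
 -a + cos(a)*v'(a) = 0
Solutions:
 v(a) = C1 + Integral(a/cos(a), a)


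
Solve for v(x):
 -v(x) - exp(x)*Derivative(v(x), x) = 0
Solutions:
 v(x) = C1*exp(exp(-x))


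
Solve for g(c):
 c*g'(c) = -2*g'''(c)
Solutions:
 g(c) = C1 + Integral(C2*airyai(-2^(2/3)*c/2) + C3*airybi(-2^(2/3)*c/2), c)


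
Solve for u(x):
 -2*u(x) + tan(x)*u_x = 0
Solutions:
 u(x) = C1*sin(x)^2


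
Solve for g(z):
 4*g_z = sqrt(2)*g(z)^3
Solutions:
 g(z) = -sqrt(2)*sqrt(-1/(C1 + sqrt(2)*z))
 g(z) = sqrt(2)*sqrt(-1/(C1 + sqrt(2)*z))


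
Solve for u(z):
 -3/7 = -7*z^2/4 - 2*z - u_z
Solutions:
 u(z) = C1 - 7*z^3/12 - z^2 + 3*z/7


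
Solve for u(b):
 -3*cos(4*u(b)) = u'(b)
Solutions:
 u(b) = -asin((C1 + exp(24*b))/(C1 - exp(24*b)))/4 + pi/4
 u(b) = asin((C1 + exp(24*b))/(C1 - exp(24*b)))/4


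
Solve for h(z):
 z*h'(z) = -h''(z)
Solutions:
 h(z) = C1 + C2*erf(sqrt(2)*z/2)


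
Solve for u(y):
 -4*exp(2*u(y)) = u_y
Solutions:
 u(y) = log(-sqrt(-1/(C1 - 4*y))) - log(2)/2
 u(y) = log(-1/(C1 - 4*y))/2 - log(2)/2


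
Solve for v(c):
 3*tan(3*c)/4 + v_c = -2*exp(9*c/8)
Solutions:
 v(c) = C1 - 16*exp(9*c/8)/9 + log(cos(3*c))/4


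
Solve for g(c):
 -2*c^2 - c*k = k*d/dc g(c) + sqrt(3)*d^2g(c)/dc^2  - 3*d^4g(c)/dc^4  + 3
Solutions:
 g(c) = C1 + C2*exp(-2^(1/3)*c*(2^(1/3)*(-9*k + sqrt(3)*sqrt(27*k^2 - 4*sqrt(3)))^(1/3) + 2*sqrt(3)/(-9*k + sqrt(3)*sqrt(27*k^2 - 4*sqrt(3)))^(1/3))/6) + C3*exp(2^(1/3)*c*(2^(1/3)*(-9*k + sqrt(3)*sqrt(27*k^2 - 4*sqrt(3)))^(1/3) - 2^(1/3)*sqrt(3)*I*(-9*k + sqrt(3)*sqrt(27*k^2 - 4*sqrt(3)))^(1/3) - 8*sqrt(3)/((-1 + sqrt(3)*I)*(-9*k + sqrt(3)*sqrt(27*k^2 - 4*sqrt(3)))^(1/3)))/12) + C4*exp(2^(1/3)*c*(2^(1/3)*(-9*k + sqrt(3)*sqrt(27*k^2 - 4*sqrt(3)))^(1/3) + 2^(1/3)*sqrt(3)*I*(-9*k + sqrt(3)*sqrt(27*k^2 - 4*sqrt(3)))^(1/3) + 8*sqrt(3)/((1 + sqrt(3)*I)*(-9*k + sqrt(3)*sqrt(27*k^2 - 4*sqrt(3)))^(1/3)))/12) - 2*c^3/(3*k) - c^2/2 + 2*sqrt(3)*c^2/k^2 - 3*c/k + sqrt(3)*c/k - 12*c/k^3


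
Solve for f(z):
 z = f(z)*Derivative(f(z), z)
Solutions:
 f(z) = -sqrt(C1 + z^2)
 f(z) = sqrt(C1 + z^2)


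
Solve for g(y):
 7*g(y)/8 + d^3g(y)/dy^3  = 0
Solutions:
 g(y) = C3*exp(-7^(1/3)*y/2) + (C1*sin(sqrt(3)*7^(1/3)*y/4) + C2*cos(sqrt(3)*7^(1/3)*y/4))*exp(7^(1/3)*y/4)


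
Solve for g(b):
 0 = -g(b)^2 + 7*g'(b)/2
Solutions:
 g(b) = -7/(C1 + 2*b)


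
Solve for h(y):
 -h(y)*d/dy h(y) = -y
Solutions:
 h(y) = -sqrt(C1 + y^2)
 h(y) = sqrt(C1 + y^2)


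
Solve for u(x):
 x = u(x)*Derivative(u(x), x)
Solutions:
 u(x) = -sqrt(C1 + x^2)
 u(x) = sqrt(C1 + x^2)


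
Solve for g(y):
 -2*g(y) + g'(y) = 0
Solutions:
 g(y) = C1*exp(2*y)


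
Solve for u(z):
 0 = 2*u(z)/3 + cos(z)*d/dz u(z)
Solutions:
 u(z) = C1*(sin(z) - 1)^(1/3)/(sin(z) + 1)^(1/3)


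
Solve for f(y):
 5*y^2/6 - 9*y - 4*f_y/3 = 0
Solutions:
 f(y) = C1 + 5*y^3/24 - 27*y^2/8


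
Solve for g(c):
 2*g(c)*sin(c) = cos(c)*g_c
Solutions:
 g(c) = C1/cos(c)^2


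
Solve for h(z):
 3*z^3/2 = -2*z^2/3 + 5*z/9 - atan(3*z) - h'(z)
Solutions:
 h(z) = C1 - 3*z^4/8 - 2*z^3/9 + 5*z^2/18 - z*atan(3*z) + log(9*z^2 + 1)/6


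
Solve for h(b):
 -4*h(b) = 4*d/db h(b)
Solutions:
 h(b) = C1*exp(-b)


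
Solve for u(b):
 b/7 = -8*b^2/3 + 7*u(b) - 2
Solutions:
 u(b) = 8*b^2/21 + b/49 + 2/7


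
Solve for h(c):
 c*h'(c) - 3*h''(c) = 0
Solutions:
 h(c) = C1 + C2*erfi(sqrt(6)*c/6)


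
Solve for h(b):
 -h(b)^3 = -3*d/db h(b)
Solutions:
 h(b) = -sqrt(6)*sqrt(-1/(C1 + b))/2
 h(b) = sqrt(6)*sqrt(-1/(C1 + b))/2


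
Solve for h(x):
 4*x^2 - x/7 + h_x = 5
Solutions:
 h(x) = C1 - 4*x^3/3 + x^2/14 + 5*x


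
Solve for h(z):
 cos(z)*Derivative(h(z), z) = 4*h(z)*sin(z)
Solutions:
 h(z) = C1/cos(z)^4


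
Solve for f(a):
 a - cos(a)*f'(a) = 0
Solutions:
 f(a) = C1 + Integral(a/cos(a), a)


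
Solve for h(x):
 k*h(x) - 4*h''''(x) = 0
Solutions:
 h(x) = C1*exp(-sqrt(2)*k^(1/4)*x/2) + C2*exp(sqrt(2)*k^(1/4)*x/2) + C3*exp(-sqrt(2)*I*k^(1/4)*x/2) + C4*exp(sqrt(2)*I*k^(1/4)*x/2)


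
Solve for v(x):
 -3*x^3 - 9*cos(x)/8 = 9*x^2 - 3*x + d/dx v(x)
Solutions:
 v(x) = C1 - 3*x^4/4 - 3*x^3 + 3*x^2/2 - 9*sin(x)/8


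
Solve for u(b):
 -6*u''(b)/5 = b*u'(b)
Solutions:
 u(b) = C1 + C2*erf(sqrt(15)*b/6)


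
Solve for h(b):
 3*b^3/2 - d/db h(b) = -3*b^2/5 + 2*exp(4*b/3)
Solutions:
 h(b) = C1 + 3*b^4/8 + b^3/5 - 3*exp(4*b/3)/2


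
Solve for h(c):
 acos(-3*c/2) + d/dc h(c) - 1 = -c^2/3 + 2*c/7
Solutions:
 h(c) = C1 - c^3/9 + c^2/7 - c*acos(-3*c/2) + c - sqrt(4 - 9*c^2)/3


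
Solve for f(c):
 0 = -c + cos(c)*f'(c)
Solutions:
 f(c) = C1 + Integral(c/cos(c), c)


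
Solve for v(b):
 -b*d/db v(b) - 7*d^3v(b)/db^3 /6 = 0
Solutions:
 v(b) = C1 + Integral(C2*airyai(-6^(1/3)*7^(2/3)*b/7) + C3*airybi(-6^(1/3)*7^(2/3)*b/7), b)


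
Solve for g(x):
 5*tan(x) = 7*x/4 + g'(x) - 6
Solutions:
 g(x) = C1 - 7*x^2/8 + 6*x - 5*log(cos(x))


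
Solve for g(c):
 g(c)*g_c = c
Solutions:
 g(c) = -sqrt(C1 + c^2)
 g(c) = sqrt(C1 + c^2)


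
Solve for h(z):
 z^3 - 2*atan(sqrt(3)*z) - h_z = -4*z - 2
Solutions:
 h(z) = C1 + z^4/4 + 2*z^2 - 2*z*atan(sqrt(3)*z) + 2*z + sqrt(3)*log(3*z^2 + 1)/3


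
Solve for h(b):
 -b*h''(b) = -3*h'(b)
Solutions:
 h(b) = C1 + C2*b^4


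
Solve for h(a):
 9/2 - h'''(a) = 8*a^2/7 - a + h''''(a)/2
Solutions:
 h(a) = C1 + C2*a + C3*a^2 + C4*exp(-2*a) - 2*a^5/105 + 5*a^4/56 + 4*a^3/7


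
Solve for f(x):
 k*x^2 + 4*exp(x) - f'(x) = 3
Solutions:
 f(x) = C1 + k*x^3/3 - 3*x + 4*exp(x)


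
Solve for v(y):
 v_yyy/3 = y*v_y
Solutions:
 v(y) = C1 + Integral(C2*airyai(3^(1/3)*y) + C3*airybi(3^(1/3)*y), y)


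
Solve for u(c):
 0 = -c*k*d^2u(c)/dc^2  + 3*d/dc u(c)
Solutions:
 u(c) = C1 + c^(((re(k) + 3)*re(k) + im(k)^2)/(re(k)^2 + im(k)^2))*(C2*sin(3*log(c)*Abs(im(k))/(re(k)^2 + im(k)^2)) + C3*cos(3*log(c)*im(k)/(re(k)^2 + im(k)^2)))


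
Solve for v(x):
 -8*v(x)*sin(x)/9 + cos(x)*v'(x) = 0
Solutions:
 v(x) = C1/cos(x)^(8/9)


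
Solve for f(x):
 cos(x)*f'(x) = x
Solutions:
 f(x) = C1 + Integral(x/cos(x), x)


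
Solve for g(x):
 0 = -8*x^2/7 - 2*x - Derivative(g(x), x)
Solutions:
 g(x) = C1 - 8*x^3/21 - x^2


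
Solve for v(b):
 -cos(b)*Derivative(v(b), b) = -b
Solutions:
 v(b) = C1 + Integral(b/cos(b), b)


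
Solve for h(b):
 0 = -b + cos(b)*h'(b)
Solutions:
 h(b) = C1 + Integral(b/cos(b), b)


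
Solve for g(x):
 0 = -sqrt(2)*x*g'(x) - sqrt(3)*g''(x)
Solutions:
 g(x) = C1 + C2*erf(6^(3/4)*x/6)


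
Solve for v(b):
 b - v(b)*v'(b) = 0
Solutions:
 v(b) = -sqrt(C1 + b^2)
 v(b) = sqrt(C1 + b^2)


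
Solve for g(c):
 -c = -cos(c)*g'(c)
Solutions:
 g(c) = C1 + Integral(c/cos(c), c)


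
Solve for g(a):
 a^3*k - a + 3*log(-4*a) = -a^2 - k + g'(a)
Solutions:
 g(a) = C1 + a^4*k/4 + a^3/3 - a^2/2 + a*(k - 3 + 6*log(2)) + 3*a*log(-a)


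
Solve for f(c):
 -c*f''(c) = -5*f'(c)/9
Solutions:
 f(c) = C1 + C2*c^(14/9)


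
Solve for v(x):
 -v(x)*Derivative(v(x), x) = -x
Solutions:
 v(x) = -sqrt(C1 + x^2)
 v(x) = sqrt(C1 + x^2)


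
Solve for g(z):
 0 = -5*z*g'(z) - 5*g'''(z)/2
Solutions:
 g(z) = C1 + Integral(C2*airyai(-2^(1/3)*z) + C3*airybi(-2^(1/3)*z), z)


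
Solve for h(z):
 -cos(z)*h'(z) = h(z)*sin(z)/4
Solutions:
 h(z) = C1*cos(z)^(1/4)


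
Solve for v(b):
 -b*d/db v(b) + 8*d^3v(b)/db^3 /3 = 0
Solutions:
 v(b) = C1 + Integral(C2*airyai(3^(1/3)*b/2) + C3*airybi(3^(1/3)*b/2), b)


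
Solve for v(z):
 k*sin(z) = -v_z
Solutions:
 v(z) = C1 + k*cos(z)


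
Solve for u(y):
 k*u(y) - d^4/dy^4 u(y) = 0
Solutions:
 u(y) = C1*exp(-k^(1/4)*y) + C2*exp(k^(1/4)*y) + C3*exp(-I*k^(1/4)*y) + C4*exp(I*k^(1/4)*y)


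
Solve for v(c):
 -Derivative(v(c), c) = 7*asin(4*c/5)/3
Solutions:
 v(c) = C1 - 7*c*asin(4*c/5)/3 - 7*sqrt(25 - 16*c^2)/12


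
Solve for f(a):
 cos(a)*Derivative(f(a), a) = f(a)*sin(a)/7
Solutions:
 f(a) = C1/cos(a)^(1/7)


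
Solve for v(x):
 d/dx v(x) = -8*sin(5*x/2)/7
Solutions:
 v(x) = C1 + 16*cos(5*x/2)/35


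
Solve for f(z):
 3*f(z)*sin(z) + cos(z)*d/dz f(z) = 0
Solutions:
 f(z) = C1*cos(z)^3


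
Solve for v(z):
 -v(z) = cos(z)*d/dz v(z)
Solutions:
 v(z) = C1*sqrt(sin(z) - 1)/sqrt(sin(z) + 1)


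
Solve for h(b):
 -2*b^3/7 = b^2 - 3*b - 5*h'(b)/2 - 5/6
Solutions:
 h(b) = C1 + b^4/35 + 2*b^3/15 - 3*b^2/5 - b/3
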